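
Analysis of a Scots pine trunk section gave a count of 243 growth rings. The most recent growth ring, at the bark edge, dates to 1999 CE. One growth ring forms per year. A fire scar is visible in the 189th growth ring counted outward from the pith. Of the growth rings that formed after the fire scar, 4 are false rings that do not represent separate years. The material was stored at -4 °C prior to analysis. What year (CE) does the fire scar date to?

243 − 189 = 54 growth rings lie beyond the fire scar toward the bark edge.
54 − 4 false = 50 true growth rings after the fire scar.
Counting back 50 years from 1999 CE places the fire scar in 1999 − 50 = 1949 CE.

1949 CE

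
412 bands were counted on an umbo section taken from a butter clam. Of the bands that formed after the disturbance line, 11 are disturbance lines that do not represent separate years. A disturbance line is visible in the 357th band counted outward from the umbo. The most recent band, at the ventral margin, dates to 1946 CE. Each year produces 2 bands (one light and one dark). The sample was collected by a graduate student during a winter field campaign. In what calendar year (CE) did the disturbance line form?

Between band 357 and the ventral margin there are 412 − 357 = 55 bands.
55 − 11 false = 44 true bands after the disturbance line.
44 bands at 2 per year is 44 / 2 = 22 years.
Counting back 22 years from 1946 CE places the disturbance line in 1946 − 22 = 1924 CE.

1924 CE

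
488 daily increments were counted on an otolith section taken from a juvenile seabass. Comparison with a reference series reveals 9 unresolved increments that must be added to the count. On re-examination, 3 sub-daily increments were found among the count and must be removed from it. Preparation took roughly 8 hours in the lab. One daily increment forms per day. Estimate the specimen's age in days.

494 days

After corrections the count is 488 − 3 + 9 = 494 daily increments.
At one daily increment per day, that is 494 days.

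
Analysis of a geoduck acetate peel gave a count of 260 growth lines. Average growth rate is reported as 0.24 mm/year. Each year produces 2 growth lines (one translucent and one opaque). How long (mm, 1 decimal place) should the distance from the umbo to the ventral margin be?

31.2 mm

260 growth lines at 2 per year is 260 / 2 = 130 years.
130 years at 0.24 mm/year gives 0.24 × 130 = 31.2 mm.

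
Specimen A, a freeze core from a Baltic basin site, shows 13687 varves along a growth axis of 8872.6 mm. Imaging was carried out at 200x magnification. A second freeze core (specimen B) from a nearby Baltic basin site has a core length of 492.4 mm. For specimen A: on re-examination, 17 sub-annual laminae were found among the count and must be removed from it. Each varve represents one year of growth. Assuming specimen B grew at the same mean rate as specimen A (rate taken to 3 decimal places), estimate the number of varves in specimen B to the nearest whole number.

Specimen A: after corrections the count is 13687 − 17 = 13670 varves.
A: 8872.6 mm over 13670 years gives 8872.6 / 13670 ≈ 0.649 mm/yr.
B spans 492.4 / 0.649 = 758.71 years ≈ 759 varves.

759 varves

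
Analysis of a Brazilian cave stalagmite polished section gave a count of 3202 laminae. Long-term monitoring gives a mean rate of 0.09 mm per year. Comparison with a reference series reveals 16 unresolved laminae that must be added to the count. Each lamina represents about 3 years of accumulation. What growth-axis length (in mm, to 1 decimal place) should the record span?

868.9 mm

After corrections the count is 3202 + 16 = 3218 laminae.
3218 laminae at 3 years each span 3218 × 3 = 9654 years.
Length ≈ 0.09 × 9654 = 868.9 mm.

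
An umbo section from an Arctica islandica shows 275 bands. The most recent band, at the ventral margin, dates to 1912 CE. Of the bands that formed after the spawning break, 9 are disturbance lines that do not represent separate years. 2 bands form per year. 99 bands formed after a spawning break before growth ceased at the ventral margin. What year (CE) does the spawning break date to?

There are 99 bands younger than the spawning break.
99 − 9 false = 90 true bands after the spawning break.
90 bands at 2 per year is 90 / 2 = 45 years.
Counting back 45 years from 1912 CE places the spawning break in 1912 − 45 = 1867 CE.

1867 CE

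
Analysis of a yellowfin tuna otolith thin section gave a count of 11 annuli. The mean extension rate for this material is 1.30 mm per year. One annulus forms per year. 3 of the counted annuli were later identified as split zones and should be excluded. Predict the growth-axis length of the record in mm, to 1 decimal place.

Adjusted count: 11 − 3 = 8 annuli.
Predicted length = 1.30 mm/year × 8 years = 10.4 mm.

10.4 mm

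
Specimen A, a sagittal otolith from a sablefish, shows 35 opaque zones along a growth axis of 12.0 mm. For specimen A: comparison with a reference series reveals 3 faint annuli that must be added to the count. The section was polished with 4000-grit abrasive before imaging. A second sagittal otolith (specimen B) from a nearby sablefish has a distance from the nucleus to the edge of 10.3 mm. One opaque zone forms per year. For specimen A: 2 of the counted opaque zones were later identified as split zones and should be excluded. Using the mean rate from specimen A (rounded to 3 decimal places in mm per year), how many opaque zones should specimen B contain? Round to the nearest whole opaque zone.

Specimen A: correcting the raw count gives 35 − 2 + 3 = 36 true opaque zones.
A: Mean rate = 12.0 mm / 36 years ≈ 0.333 mm per year.
For B, 10.3 / 0.333 = 30.93 years ≈ 31 opaque zones.

31 opaque zones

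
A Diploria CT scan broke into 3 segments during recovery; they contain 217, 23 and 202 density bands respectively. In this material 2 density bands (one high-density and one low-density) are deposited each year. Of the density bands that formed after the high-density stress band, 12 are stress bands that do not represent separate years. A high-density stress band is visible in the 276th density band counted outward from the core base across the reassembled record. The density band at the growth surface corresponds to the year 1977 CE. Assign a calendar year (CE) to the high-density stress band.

Total density bands = 217 + 23 + 202 = 442.
The high-density stress band sits at density band 276 from the core base, so 442 − 276 = 166 density bands formed after it.
Removing the 12 false density bands leaves 166 − 12 = 154 true density bands beyond the high-density stress band.
Dividing by 2 density bands per year: 154 / 2 = 77 years.
The density band at the growth surface is 1977 CE, so the high-density stress band dates to 1977 − 77 = 1900 CE.

1900 CE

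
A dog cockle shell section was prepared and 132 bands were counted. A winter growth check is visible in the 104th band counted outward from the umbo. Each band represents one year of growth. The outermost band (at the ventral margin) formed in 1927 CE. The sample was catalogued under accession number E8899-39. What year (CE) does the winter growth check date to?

1899 CE

132 − 104 = 28 bands lie beyond the winter growth check toward the ventral margin.
Counting back 28 years from 1927 CE places the winter growth check in 1927 − 28 = 1899 CE.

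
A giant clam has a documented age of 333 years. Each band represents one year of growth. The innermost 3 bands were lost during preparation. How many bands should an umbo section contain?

At one band per year, 333 years correspond to 333 bands.
333 − 3 missed = 330 bands expected in the prepared section.

330 bands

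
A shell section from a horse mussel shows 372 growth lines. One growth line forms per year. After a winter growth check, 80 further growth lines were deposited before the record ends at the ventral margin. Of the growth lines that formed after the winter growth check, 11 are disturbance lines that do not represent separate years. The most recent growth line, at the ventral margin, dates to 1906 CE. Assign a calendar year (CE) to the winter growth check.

1837 CE

80 growth lines formed after the winter growth check.
Excluding 11 false growth lines: 80 − 11 = 69.
Counting back 69 years from 1906 CE places the winter growth check in 1906 − 69 = 1837 CE.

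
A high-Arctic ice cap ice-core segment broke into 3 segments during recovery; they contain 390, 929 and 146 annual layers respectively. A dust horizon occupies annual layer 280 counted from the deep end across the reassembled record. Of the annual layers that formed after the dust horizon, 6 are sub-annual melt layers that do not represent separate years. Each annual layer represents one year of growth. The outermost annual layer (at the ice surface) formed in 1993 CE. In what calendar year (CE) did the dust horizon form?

814 CE

Total annual layers = 390 + 929 + 146 = 1465.
1465 − 280 = 1185 annual layers lie beyond the dust horizon toward the ice surface.
Excluding 6 false annual layers: 1185 − 6 = 1179.
1993 − 1179 = 814 CE.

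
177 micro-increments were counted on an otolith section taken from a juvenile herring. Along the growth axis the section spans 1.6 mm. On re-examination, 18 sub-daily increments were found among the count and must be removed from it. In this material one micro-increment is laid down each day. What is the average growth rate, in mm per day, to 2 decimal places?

Correcting the raw count gives 177 − 18 = 159 true micro-increments.
Mean rate = 1.6 mm / 159 days ≈ 0.01 mm per day.

0.01 mm per day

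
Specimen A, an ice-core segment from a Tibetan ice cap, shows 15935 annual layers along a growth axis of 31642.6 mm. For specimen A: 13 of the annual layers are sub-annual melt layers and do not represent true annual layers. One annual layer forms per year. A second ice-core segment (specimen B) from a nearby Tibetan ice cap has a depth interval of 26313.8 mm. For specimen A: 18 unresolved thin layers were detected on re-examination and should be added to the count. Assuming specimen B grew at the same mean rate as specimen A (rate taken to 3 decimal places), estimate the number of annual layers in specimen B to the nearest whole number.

13256 annual layers

Specimen A: after corrections the count is 15935 − 13 + 18 = 15940 annual layers.
A: Mean rate = 31642.6 mm / 15940 years ≈ 1.985 mm/yr.
For B, 26313.8 / 1.985 = 13256.32 years ≈ 13256 annual layers.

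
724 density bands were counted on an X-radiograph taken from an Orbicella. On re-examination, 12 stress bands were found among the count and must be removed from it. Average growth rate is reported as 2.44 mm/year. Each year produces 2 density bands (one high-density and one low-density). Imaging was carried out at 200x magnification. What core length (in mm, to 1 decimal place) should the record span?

868.6 mm

Adjusted count: 724 − 12 = 712 density bands.
Dividing by 2 density bands per year: 712 / 2 = 356 years.
Length ≈ 2.44 × 356 = 868.6 mm.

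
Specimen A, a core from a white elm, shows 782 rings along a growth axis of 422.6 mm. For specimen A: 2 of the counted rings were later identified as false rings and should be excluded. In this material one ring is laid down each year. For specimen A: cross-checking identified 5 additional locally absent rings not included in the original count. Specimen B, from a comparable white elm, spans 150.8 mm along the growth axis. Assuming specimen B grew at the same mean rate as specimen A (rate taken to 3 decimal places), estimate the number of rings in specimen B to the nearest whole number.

Specimen A: correcting the raw count gives 782 − 2 + 5 = 785 true rings.
A: 422.6 mm over 785 years gives 422.6 / 785 ≈ 0.538 mm/yr.
Specimen B: 150.8 mm / 0.538 mm per year = 280.30 years ≈ 280 rings.

280 rings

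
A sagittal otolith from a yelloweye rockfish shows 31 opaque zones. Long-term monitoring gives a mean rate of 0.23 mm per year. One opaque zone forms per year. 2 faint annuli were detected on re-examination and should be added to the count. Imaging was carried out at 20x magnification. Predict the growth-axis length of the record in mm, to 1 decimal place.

Adjusted count: 31 + 2 = 33 opaque zones.
Length ≈ 0.23 × 33 = 7.6 mm.

7.6 mm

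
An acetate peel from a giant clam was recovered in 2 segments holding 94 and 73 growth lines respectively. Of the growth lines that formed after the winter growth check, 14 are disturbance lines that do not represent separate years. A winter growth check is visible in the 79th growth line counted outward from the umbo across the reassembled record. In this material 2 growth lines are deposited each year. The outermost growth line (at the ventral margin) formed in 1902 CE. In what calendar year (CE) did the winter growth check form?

1865 CE

Total growth lines = 94 + 73 = 167.
The winter growth check sits at growth line 79 from the umbo, so 167 − 79 = 88 growth lines formed after it.
Removing the 14 false growth lines leaves 88 − 14 = 74 true growth lines beyond the winter growth check.
Dividing by 2 growth lines per year: 74 / 2 = 37 years.
Counting back 37 years from 1902 CE places the winter growth check in 1902 − 37 = 1865 CE.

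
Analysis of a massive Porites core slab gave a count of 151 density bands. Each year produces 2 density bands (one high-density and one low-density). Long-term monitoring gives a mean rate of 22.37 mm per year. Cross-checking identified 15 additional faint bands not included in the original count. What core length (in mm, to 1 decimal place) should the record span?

After corrections the count is 151 + 15 = 166 density bands.
Dividing by 2 density bands per year: 166 / 2 = 83 years.
Length ≈ 22.37 × 83 = 1856.7 mm.

1856.7 mm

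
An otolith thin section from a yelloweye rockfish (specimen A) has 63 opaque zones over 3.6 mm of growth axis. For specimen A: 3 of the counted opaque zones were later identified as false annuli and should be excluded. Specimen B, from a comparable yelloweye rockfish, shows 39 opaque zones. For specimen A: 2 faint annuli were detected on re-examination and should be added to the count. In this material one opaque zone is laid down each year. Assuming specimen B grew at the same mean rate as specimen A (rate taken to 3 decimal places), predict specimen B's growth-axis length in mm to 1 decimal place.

2.3 mm

Specimen A: correcting the raw count gives 63 − 3 + 2 = 62 true opaque zones.
A: Extension rate ≈ 3.6 / 62 = 0.058 mm/yr.
For B, 0.058 mm/year × 39 years = 2.3 mm.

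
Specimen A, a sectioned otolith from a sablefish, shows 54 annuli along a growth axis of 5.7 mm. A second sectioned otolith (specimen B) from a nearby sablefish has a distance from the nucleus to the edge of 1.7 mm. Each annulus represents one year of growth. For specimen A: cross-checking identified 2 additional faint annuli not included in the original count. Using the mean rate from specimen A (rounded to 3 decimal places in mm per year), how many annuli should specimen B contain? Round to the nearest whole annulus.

Specimen A: correcting the raw count gives 54 + 2 = 56 true annuli.
A: Mean rate = 5.7 mm / 56 years ≈ 0.102 mm per year.
Specimen B: 1.7 mm / 0.102 mm per year = 16.67 years ≈ 17 annuli.

17 annuli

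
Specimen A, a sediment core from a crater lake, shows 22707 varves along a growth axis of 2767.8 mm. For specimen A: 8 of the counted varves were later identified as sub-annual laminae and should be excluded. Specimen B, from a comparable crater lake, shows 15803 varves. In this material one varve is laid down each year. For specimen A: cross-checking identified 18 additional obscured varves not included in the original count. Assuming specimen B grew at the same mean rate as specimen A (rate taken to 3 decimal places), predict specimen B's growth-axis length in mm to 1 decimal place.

1928.0 mm

Specimen A: correcting the raw count gives 22707 − 8 + 18 = 22717 true varves.
A: 2767.8 mm over 22717 years gives 2767.8 / 22717 ≈ 0.122 mm/yr.
For B, 0.122 mm/year × 15803 years = 1928.0 mm.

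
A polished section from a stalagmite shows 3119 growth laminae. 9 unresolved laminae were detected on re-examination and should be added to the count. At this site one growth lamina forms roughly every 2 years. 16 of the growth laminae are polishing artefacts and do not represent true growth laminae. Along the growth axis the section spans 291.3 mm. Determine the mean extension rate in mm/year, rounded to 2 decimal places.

0.05 mm/year

After corrections the count is 3119 − 16 + 9 = 3112 growth laminae.
At 2 years per growth lamina, 3112 × 2 = 6224 years.
Mean rate = 291.3 mm / 6224 years ≈ 0.05 mm/year.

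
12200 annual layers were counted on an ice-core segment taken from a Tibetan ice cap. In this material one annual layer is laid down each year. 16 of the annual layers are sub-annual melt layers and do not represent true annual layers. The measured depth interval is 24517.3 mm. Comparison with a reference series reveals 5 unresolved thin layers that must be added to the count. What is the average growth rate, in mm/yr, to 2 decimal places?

True annual layer count = 12200 − 16 + 5 = 12189.
Extension rate ≈ 24517.3 / 12189 = 2.01 mm/yr.

2.01 mm/yr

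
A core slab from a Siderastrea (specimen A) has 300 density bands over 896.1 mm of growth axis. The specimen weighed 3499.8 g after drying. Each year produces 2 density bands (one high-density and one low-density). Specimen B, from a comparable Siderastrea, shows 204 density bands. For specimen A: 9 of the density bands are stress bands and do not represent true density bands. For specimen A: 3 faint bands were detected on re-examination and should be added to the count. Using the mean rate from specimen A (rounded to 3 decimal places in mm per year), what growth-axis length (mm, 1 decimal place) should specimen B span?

621.8 mm

Specimen A: true density band count = 300 − 9 + 3 = 294.
Specimen A: dividing by 2 density bands per year: 294 / 2 = 147 years.
A: Extension rate ≈ 896.1 / 147 = 6.096 mm/year.
Specimen B: 204 density bands at 2 per year is 204 / 2 = 102 years. For B, 6.096 mm/year × 102 years = 621.8 mm.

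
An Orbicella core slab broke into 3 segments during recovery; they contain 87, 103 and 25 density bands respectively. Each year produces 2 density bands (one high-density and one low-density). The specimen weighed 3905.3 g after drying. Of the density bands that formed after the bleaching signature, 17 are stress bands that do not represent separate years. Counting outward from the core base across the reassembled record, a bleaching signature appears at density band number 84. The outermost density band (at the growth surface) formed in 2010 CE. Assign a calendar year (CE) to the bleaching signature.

1953 CE

Total density bands = 87 + 103 + 25 = 215.
215 − 84 = 131 density bands lie beyond the bleaching signature toward the growth surface.
Removing the 17 false density bands leaves 131 − 17 = 114 true density bands beyond the bleaching signature.
114 density bands at 2 per year is 114 / 2 = 57 years.
Counting back 57 years from 2010 CE places the bleaching signature in 2010 − 57 = 1953 CE.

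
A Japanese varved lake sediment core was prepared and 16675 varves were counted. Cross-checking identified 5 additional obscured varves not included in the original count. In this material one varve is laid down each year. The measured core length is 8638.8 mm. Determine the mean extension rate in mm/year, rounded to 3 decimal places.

0.518 mm/year

True varve count = 16675 + 5 = 16680.
Extension rate ≈ 8638.8 / 16680 = 0.518 mm/year.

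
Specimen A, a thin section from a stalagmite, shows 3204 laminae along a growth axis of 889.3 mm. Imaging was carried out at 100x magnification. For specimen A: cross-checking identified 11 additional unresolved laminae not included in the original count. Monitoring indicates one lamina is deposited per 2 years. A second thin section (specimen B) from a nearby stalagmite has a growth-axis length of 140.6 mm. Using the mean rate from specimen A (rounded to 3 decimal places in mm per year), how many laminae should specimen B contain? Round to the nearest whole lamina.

Specimen A: correcting the raw count gives 3204 + 11 = 3215 true laminae.
Specimen A: 3215 laminae at 2 years each span 3215 × 2 = 6430 years.
A: Mean rate = 889.3 mm / 6430 years ≈ 0.138 mm per year.
Specimen B: 140.6 mm / 0.138 mm per year = 1018.84 years; at 2 years per lamina that is 1018.84 / 2 ≈ 509 laminae.

509 laminae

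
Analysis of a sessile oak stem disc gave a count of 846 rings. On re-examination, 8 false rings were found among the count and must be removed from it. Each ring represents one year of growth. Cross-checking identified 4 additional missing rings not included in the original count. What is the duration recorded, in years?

After corrections the count is 846 − 8 + 4 = 842 rings.
One ring per year makes the duration 842 years.

842 yr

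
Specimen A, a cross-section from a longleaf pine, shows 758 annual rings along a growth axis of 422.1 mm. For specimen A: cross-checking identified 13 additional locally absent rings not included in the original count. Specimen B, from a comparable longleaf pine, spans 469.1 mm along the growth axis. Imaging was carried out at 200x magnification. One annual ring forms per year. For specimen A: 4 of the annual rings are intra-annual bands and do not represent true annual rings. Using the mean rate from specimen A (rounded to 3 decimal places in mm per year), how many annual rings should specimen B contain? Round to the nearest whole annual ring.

Specimen A: adjusted count: 758 − 4 + 13 = 767 annual rings.
A: Mean rate = 422.1 mm / 767 years ≈ 0.550 mm/year.
For B, 469.1 / 0.550 = 852.91 years ≈ 853 annual rings.

853 annual rings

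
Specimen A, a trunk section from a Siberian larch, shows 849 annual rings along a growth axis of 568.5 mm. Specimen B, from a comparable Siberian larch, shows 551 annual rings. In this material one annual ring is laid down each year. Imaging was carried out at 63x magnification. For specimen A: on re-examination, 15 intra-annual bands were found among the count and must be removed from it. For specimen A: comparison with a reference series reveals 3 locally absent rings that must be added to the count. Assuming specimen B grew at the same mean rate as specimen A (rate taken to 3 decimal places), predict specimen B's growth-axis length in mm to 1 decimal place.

Specimen A: after corrections the count is 849 − 15 + 3 = 837 annual rings.
A: Mean rate = 568.5 mm / 837 years ≈ 0.679 mm per year.
Length of B = 0.679 × 551 = 374.1 mm.

374.1 mm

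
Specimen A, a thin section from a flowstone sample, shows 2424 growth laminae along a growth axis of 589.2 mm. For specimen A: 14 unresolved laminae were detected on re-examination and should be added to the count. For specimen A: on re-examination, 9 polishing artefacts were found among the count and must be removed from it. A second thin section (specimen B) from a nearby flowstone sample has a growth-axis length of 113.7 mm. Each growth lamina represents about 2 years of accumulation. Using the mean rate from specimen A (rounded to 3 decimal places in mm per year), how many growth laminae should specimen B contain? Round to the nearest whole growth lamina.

Specimen A: correcting the raw count gives 2424 − 9 + 14 = 2429 true growth laminae.
Specimen A: at 2 years per growth lamina, 2429 × 2 = 4858 years.
A: Mean rate = 589.2 mm / 4858 years ≈ 0.121 mm/yr.
For B, 113.7 / 0.121 = 939.67 years; at 2 years per growth lamina that is 939.67 / 2 ≈ 470 growth laminae.

470 growth laminae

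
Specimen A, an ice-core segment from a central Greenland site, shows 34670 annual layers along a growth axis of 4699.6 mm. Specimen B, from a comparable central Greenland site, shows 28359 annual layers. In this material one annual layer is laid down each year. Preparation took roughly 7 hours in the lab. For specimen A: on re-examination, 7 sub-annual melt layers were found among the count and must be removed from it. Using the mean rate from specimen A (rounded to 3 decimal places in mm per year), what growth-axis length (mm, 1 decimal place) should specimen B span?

Specimen A: adjusted count: 34670 − 7 = 34663 annual layers.
A: Mean rate = 4699.6 mm / 34663 years ≈ 0.136 mm/year.
For B, 0.136 mm/year × 28359 years = 3856.8 mm.

3856.8 mm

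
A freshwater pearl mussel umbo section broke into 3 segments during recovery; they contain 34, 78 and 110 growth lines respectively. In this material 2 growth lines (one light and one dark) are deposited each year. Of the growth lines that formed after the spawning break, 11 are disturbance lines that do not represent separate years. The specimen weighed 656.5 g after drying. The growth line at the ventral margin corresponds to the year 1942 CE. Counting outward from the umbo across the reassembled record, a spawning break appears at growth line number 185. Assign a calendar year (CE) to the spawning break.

Total growth lines = 34 + 78 + 110 = 222.
222 − 185 = 37 growth lines lie beyond the spawning break toward the ventral margin.
Removing the 11 false growth lines leaves 37 − 11 = 26 true growth lines beyond the spawning break.
With 2 growth lines per year, 26 / 2 = 13 years.
Counting back 13 years from 1942 CE places the spawning break in 1942 − 13 = 1929 CE.

1929 CE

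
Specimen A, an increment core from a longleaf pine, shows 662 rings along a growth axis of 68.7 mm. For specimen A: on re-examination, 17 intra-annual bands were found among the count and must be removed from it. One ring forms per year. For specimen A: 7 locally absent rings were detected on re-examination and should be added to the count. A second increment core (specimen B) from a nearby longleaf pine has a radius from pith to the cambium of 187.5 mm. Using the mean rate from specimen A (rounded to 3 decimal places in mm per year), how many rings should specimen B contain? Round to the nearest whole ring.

1786 rings

Specimen A: correcting the raw count gives 662 − 17 + 7 = 652 true rings.
A: Extension rate ≈ 68.7 / 652 = 0.105 mm/year.
B spans 187.5 / 0.105 = 1785.71 years ≈ 1786 rings.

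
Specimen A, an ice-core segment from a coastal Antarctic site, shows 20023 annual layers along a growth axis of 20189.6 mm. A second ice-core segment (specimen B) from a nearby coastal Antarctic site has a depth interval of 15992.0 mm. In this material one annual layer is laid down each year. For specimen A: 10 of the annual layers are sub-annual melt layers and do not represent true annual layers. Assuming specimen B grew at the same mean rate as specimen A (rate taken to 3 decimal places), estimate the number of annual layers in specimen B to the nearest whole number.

Specimen A: true annual layer count = 20023 − 10 = 20013.
A: Extension rate ≈ 20189.6 / 20013 = 1.009 mm/yr.
For B, 15992.0 / 1.009 = 15849.36 years ≈ 15849 annual layers.

15849 annual layers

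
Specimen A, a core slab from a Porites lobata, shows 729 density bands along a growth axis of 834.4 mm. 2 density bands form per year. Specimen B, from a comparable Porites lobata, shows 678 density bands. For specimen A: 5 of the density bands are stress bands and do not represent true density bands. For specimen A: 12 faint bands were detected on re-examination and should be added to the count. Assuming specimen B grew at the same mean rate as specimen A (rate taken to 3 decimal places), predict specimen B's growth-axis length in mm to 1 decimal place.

768.5 mm

Specimen A: after corrections the count is 729 − 5 + 12 = 736 density bands.
Specimen A: with 2 density bands per year, 736 / 2 = 368 years.
A: Extension rate ≈ 834.4 / 368 = 2.267 mm/year.
Specimen B: dividing by 2 density bands per year: 678 / 2 = 339 years. For B, 2.267 mm/year × 339 years = 768.5 mm.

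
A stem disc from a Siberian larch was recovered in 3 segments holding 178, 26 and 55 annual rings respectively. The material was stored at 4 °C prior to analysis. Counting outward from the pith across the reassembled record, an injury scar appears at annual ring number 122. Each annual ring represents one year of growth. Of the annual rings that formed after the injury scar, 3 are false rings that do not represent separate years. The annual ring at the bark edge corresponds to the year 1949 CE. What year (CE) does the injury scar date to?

1815 CE

Total annual rings = 178 + 26 + 55 = 259.
259 − 122 = 137 annual rings lie beyond the injury scar toward the bark edge.
Excluding 3 false annual rings: 137 − 3 = 134.
1949 − 134 = 1815 CE.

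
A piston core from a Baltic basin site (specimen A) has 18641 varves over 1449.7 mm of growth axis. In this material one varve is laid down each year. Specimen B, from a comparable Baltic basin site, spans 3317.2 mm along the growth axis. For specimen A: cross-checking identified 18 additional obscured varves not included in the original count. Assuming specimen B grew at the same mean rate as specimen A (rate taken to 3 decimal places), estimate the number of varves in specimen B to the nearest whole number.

Specimen A: correcting the raw count gives 18641 + 18 = 18659 true varves.
A: Mean rate = 1449.7 mm / 18659 years ≈ 0.078 mm/yr.
Specimen B: 3317.2 mm / 0.078 mm per year = 42528.21 years ≈ 42528 varves.

42528 varves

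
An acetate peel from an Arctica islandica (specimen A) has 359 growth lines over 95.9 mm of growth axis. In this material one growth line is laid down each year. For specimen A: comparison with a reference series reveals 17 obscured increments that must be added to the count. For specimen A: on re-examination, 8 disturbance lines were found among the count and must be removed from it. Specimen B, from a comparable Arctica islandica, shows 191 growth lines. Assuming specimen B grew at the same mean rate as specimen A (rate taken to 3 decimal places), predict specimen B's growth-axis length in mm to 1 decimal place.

49.9 mm

Specimen A: true growth line count = 359 − 8 + 17 = 368.
A: Extension rate ≈ 95.9 / 368 = 0.261 mm per year.
B's length ≈ 0.261 × 191 = 49.9 mm.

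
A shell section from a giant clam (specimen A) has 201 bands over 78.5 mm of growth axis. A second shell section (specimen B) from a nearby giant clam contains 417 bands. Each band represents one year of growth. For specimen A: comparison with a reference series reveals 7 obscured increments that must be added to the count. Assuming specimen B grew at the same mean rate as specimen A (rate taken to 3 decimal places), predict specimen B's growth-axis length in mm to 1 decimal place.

Specimen A: true band count = 201 + 7 = 208.
A: 78.5 mm over 208 years gives 78.5 / 208 ≈ 0.377 mm per year.
For B, 0.377 mm/year × 417 years = 157.2 mm.

157.2 mm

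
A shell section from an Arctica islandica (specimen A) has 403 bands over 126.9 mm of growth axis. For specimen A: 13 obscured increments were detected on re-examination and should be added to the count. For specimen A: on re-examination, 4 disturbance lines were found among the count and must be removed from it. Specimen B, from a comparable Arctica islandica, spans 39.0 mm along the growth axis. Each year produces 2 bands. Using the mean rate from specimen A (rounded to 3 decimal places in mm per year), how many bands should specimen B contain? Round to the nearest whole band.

Specimen A: true band count = 403 − 4 + 13 = 412.
Specimen A: with 2 bands per year, 412 / 2 = 206 years.
A: Extension rate ≈ 126.9 / 206 = 0.616 mm/yr.
Specimen B: 39.0 mm / 0.616 mm per year = 63.31 years; at 2 bands per year that is 63.31 × 2 ≈ 127 bands.

127 bands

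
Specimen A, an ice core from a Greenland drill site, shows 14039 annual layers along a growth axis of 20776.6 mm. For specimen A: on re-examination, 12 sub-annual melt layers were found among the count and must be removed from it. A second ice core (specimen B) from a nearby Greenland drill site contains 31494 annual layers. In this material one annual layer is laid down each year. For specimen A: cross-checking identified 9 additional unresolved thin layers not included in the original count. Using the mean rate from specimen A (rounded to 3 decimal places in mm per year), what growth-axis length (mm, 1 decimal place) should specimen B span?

Specimen A: after corrections the count is 14039 − 12 + 9 = 14036 annual layers.
A: Mean rate = 20776.6 mm / 14036 years ≈ 1.480 mm per year.
Length of B = 1.480 × 31494 = 46611.1 mm.

46611.1 mm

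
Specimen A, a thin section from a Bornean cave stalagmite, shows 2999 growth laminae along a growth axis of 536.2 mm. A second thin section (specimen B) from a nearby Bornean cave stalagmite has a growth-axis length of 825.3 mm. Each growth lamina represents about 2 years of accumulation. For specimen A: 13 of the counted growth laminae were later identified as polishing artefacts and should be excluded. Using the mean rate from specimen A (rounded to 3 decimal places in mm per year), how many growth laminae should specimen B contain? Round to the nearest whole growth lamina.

4585 growth laminae

Specimen A: adjusted count: 2999 − 13 = 2986 growth laminae.
Specimen A: 2986 growth laminae at 2 years each span 2986 × 2 = 5972 years.
A: 536.2 mm over 5972 years gives 536.2 / 5972 ≈ 0.090 mm/year.
Specimen B: 825.3 mm / 0.090 mm per year = 9170.00 years; at 2 years per growth lamina that is 9170.00 / 2 ≈ 4585 growth laminae.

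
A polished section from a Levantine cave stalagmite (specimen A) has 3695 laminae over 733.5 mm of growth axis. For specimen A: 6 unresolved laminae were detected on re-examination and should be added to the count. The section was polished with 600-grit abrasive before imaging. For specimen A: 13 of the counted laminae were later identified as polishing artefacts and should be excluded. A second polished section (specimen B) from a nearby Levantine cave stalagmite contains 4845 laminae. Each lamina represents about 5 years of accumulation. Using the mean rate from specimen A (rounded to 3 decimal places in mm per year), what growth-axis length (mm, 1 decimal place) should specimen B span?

969.0 mm

Specimen A: correcting the raw count gives 3695 − 13 + 6 = 3688 true laminae.
Specimen A: multiplying by 5 years per lamina: 3688 × 5 = 18440 years.
A: Mean rate = 733.5 mm / 18440 years ≈ 0.040 mm per year.
Specimen B: at 5 years per lamina, 4845 × 5 = 24225 years. Length of B = 0.040 × 24225 = 969.0 mm.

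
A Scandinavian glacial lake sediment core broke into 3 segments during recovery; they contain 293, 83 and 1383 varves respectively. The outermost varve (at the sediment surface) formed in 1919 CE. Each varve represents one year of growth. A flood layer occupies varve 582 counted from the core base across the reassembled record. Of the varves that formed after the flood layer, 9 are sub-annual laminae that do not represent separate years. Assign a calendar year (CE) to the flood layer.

751 CE

Total varves = 293 + 83 + 1383 = 1759.
The flood layer sits at varve 582 from the core base, so 1759 − 582 = 1177 varves formed after it.
Excluding 9 false varves: 1177 − 9 = 1168.
The varve at the sediment surface is 1919 CE, so the flood layer dates to 1919 − 1168 = 751 CE.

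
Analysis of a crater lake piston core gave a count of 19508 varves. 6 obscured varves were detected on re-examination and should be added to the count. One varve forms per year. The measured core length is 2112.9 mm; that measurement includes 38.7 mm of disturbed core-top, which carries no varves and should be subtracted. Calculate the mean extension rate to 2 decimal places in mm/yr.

Correcting the raw count gives 19508 + 6 = 19514 true varves.
Removing the 38.7 mm offcut leaves 2112.9 − 38.7 = 2074.2 mm.
2074.2 mm over 19514 years gives 2074.2 / 19514 ≈ 0.11 mm/yr.

0.11 mm/yr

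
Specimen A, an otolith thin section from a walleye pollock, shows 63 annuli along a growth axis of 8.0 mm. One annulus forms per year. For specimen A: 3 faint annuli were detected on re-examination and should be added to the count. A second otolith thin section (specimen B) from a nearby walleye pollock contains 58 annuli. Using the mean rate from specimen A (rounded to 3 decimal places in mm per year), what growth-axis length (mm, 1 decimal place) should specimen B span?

Specimen A: adjusted count: 63 + 3 = 66 annuli.
A: Extension rate ≈ 8.0 / 66 = 0.121 mm per year.
For B, 0.121 mm/year × 58 years = 7.0 mm.

7.0 mm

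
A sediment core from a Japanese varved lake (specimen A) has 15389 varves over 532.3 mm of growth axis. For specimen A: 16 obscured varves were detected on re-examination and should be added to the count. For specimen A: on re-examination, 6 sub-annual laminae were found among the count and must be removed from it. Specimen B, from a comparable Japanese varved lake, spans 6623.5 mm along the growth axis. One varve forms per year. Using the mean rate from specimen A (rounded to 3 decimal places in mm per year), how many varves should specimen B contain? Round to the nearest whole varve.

Specimen A: true varve count = 15389 − 6 + 16 = 15399.
A: 532.3 mm over 15399 years gives 532.3 / 15399 ≈ 0.035 mm/year.
Specimen B: 6623.5 mm / 0.035 mm per year = 189242.86 years ≈ 189243 varves.

189243 varves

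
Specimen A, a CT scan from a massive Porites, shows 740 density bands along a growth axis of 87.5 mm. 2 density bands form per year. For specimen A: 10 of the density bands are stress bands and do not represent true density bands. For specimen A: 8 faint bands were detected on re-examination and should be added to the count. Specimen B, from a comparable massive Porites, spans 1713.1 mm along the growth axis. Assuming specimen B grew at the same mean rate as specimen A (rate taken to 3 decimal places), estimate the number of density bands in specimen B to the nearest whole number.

Specimen A: after corrections the count is 740 − 10 + 8 = 738 density bands.
Specimen A: 738 density bands at 2 per year is 738 / 2 = 369 years.
A: 87.5 mm over 369 years gives 87.5 / 369 ≈ 0.237 mm per year.
For B, 1713.1 / 0.237 = 7228.27 years; at 2 density bands per year that is 7228.27 × 2 ≈ 14457 density bands.

14457 density bands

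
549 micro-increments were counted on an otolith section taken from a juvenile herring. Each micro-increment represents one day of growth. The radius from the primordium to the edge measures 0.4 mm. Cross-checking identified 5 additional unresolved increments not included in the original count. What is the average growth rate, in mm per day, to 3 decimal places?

0.001 mm per day

After corrections the count is 549 + 5 = 554 micro-increments.
Mean rate = 0.4 mm / 554 days ≈ 0.001 mm per day.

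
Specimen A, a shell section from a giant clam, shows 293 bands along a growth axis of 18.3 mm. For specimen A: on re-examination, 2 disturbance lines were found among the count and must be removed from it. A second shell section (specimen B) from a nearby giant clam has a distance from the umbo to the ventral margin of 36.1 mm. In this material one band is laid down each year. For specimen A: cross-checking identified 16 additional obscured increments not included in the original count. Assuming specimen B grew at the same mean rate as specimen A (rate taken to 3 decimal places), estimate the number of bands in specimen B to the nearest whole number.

602 bands

Specimen A: adjusted count: 293 − 2 + 16 = 307 bands.
A: Mean rate = 18.3 mm / 307 years ≈ 0.060 mm/yr.
B spans 36.1 / 0.060 = 601.67 years ≈ 602 bands.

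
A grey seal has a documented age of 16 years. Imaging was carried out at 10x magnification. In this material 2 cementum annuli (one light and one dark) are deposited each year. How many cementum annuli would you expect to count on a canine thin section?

32 cementum annuli

16 years at 2 cementum annuli per year gives 16 × 2 = 32 cementum annuli.
So 32 cementum annuli should be present.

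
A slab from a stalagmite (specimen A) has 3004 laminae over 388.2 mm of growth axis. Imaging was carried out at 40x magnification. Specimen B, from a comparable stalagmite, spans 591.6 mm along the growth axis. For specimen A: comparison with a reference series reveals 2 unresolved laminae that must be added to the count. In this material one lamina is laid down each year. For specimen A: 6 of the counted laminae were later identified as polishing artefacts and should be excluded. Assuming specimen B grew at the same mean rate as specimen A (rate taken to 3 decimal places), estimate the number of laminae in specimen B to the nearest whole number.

Specimen A: after corrections the count is 3004 − 6 + 2 = 3000 laminae.
A: 388.2 mm over 3000 years gives 388.2 / 3000 ≈ 0.129 mm/year.
For B, 591.6 / 0.129 = 4586.05 years ≈ 4586 laminae.

4586 laminae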